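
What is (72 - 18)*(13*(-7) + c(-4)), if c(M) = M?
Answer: -5130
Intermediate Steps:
(72 - 18)*(13*(-7) + c(-4)) = (72 - 18)*(13*(-7) - 4) = 54*(-91 - 4) = 54*(-95) = -5130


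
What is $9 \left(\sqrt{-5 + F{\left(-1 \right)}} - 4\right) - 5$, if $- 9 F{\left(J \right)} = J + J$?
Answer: $-41 + 3 i \sqrt{43} \approx -41.0 + 19.672 i$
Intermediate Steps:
$F{\left(J \right)} = - \frac{2 J}{9}$ ($F{\left(J \right)} = - \frac{J + J}{9} = - \frac{2 J}{9}$)
$9 \left(\sqrt{-5 + F{\left(-1 \right)}} - 4\right) - 5 = 9 \left(\sqrt{-5 - - \frac{2}{9}} - 4\right) - 5 = 9 \left(\sqrt{-5 + \frac{2}{9}} - 4\right) - 5 = 9 \left(\sqrt{- \frac{43}{9}} - 4\right) - 5 = 9 \left(\frac{i \sqrt{43}}{3} - 4\right) - 5 = 9 \left(-4 + \frac{i \sqrt{43}}{3}\right) - 5 = \left(-36 + 3 i \sqrt{43}\right) - 5 = -41 + 3 i \sqrt{43}$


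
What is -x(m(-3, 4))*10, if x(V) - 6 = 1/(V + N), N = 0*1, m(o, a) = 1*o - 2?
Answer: -58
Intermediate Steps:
m(o, a) = -2 + o (m(o, a) = o - 2 = -2 + o)
N = 0
x(V) = 6 + 1/V (x(V) = 6 + 1/(V + 0) = 6 + 1/V)
-x(m(-3, 4))*10 = -(6 + 1/(-2 - 3))*10 = -(6 + 1/(-5))*10 = -(6 - 1/5)*10 = -1*29/5*10 = -29/5*10 = -58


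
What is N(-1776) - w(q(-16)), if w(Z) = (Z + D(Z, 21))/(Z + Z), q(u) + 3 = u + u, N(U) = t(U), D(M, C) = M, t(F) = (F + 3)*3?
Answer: -5320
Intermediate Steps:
t(F) = 9 + 3*F (t(F) = (3 + F)*3 = 9 + 3*F)
N(U) = 9 + 3*U
q(u) = -3 + 2*u (q(u) = -3 + (u + u) = -3 + 2*u)
w(Z) = 1 (w(Z) = (Z + Z)/(Z + Z) = (2*Z)/((2*Z)) = (2*Z)*(1/(2*Z)) = 1)
N(-1776) - w(q(-16)) = (9 + 3*(-1776)) - 1*1 = (9 - 5328) - 1 = -5319 - 1 = -5320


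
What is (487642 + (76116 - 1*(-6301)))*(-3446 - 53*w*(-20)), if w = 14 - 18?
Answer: -4381473474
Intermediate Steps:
w = -4
(487642 + (76116 - 1*(-6301)))*(-3446 - 53*w*(-20)) = (487642 + (76116 - 1*(-6301)))*(-3446 - 53*(-4)*(-20)) = (487642 + (76116 + 6301))*(-3446 + 212*(-20)) = (487642 + 82417)*(-3446 - 4240) = 570059*(-7686) = -4381473474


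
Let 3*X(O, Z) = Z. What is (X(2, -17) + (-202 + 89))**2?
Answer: 126736/9 ≈ 14082.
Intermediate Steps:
X(O, Z) = Z/3
(X(2, -17) + (-202 + 89))**2 = ((1/3)*(-17) + (-202 + 89))**2 = (-17/3 - 113)**2 = (-356/3)**2 = 126736/9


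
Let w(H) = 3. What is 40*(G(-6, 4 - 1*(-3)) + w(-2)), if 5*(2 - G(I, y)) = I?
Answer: 248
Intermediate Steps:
G(I, y) = 2 - I/5
40*(G(-6, 4 - 1*(-3)) + w(-2)) = 40*((2 - ⅕*(-6)) + 3) = 40*((2 + 6/5) + 3) = 40*(16/5 + 3) = 40*(31/5) = 248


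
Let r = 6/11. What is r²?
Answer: 36/121 ≈ 0.29752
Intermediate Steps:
r = 6/11 (r = 6*(1/11) = 6/11 ≈ 0.54545)
r² = (6/11)² = 36/121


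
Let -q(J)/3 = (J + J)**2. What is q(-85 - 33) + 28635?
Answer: -138453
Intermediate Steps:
q(J) = -12*J**2 (q(J) = -3*(J + J)**2 = -3*4*J**2 = -12*J**2)
q(-85 - 33) + 28635 = -12*(-85 - 33)**2 + 28635 = -12*(-118)**2 + 28635 = -12*13924 + 28635 = -167088 + 28635 = -138453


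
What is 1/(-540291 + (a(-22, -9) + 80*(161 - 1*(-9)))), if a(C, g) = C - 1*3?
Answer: -1/526716 ≈ -1.8986e-6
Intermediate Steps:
a(C, g) = -3 + C (a(C, g) = C - 3 = -3 + C)
1/(-540291 + (a(-22, -9) + 80*(161 - 1*(-9)))) = 1/(-540291 + ((-3 - 22) + 80*(161 - 1*(-9)))) = 1/(-540291 + (-25 + 80*(161 + 9))) = 1/(-540291 + (-25 + 80*170)) = 1/(-540291 + (-25 + 13600)) = 1/(-540291 + 13575) = 1/(-526716) = -1/526716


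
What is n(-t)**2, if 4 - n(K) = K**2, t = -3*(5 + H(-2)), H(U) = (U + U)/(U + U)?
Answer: 102400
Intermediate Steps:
H(U) = 1 (H(U) = (2*U)/((2*U)) = (2*U)*(1/(2*U)) = 1)
t = -18 (t = -3*(5 + 1) = -3*6 = -18)
n(K) = 4 - K**2
n(-t)**2 = (4 - (-1*(-18))**2)**2 = (4 - 1*18**2)**2 = (4 - 1*324)**2 = (4 - 324)**2 = (-320)**2 = 102400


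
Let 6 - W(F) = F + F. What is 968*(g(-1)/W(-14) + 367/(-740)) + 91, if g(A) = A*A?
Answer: -1134103/3145 ≈ -360.60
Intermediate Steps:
W(F) = 6 - 2*F (W(F) = 6 - (F + F) = 6 - 2*F)
g(A) = A²
968*(g(-1)/W(-14) + 367/(-740)) + 91 = 968*((-1)²/(6 - 2*(-14)) + 367/(-740)) + 91 = 968*(1/(6 + 28) + 367*(-1/740)) + 91 = 968*(1/34 - 367/740) + 91 = 968*(-5869/12580) + 91 = -1420298/3145 + 91 = -1134103/3145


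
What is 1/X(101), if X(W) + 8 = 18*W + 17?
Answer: 1/1827 ≈ 0.00054735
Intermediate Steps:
X(W) = 9 + 18*W (X(W) = -8 + (18*W + 17) = -8 + (17 + 18*W) = 9 + 18*W)
1/X(101) = 1/(9 + 18*101) = 1/(9 + 1818) = 1/1827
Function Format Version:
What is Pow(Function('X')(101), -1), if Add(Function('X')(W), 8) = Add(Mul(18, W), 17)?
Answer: Rational(1, 1827) ≈ 0.00054735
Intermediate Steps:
Function('X')(W) = Add(9, Mul(18, W)) (Function('X')(W) = Add(-8, Add(Mul(18, W), 17)) = Add(-8, Add(17, Mul(18, W))) = Add(9, Mul(18, W)))
Pow(Function('X')(101), -1) = Pow(Add(9, Mul(18, 101)), -1) = Pow(Add(9, 1818), -1) = Pow(1827, -1) = Rational(1, 1827)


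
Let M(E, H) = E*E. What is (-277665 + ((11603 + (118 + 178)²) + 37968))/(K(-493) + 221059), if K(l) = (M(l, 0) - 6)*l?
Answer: 23413/19933190 ≈ 0.0011746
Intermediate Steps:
M(E, H) = E²
K(l) = l*(-6 + l²) (K(l) = (l² - 6)*l = (-6 + l²)*l = l*(-6 + l²))
(-277665 + ((11603 + (118 + 178)²) + 37968))/(K(-493) + 221059) = (-277665 + ((11603 + (118 + 178)²) + 37968))/(-493*(-6 + (-493)²) + 221059) = (-277665 + ((11603 + 296²) + 37968))/(-493*(-6 + 243049) + 221059) = (-277665 + ((11603 + 87616) + 37968))/(-493*243043 + 221059) = (-277665 + (99219 + 37968))/(-119820199 + 221059) = (-277665 + 137187)/(-119599140) = -140478*(-1/119599140) = 23413/19933190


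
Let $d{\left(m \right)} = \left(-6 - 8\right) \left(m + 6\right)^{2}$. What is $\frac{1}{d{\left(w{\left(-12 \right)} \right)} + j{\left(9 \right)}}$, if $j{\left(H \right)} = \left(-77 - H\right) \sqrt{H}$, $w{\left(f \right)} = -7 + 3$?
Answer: $- \frac{1}{314} \approx -0.0031847$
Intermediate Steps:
$w{\left(f \right)} = -4$
$d{\left(m \right)} = - 14 \left(6 + m\right)^{2}$
$j{\left(H \right)} = \sqrt{H} \left(-77 - H\right)$
$\frac{1}{d{\left(w{\left(-12 \right)} \right)} + j{\left(9 \right)}} = \frac{1}{- 14 \left(6 - 4\right)^{2} + \sqrt{9} \left(-77 - 9\right)} = \frac{1}{- 14 \cdot 2^{2} + 3 \left(-77 - 9\right)} = \frac{1}{\left(-14\right) 4 + 3 \left(-86\right)} = \frac{1}{-56 - 258} = \frac{1}{-314} = - \frac{1}{314}$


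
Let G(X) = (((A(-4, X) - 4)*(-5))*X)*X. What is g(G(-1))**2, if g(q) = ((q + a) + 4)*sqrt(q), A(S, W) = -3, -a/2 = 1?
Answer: 47915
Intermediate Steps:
a = -2 (a = -2*1 = -2)
G(X) = 35*X**2 (G(X) = (((-3 - 4)*(-5))*X)*X = ((-7*(-5))*X)*X = (35*X)*X = 35*X**2)
g(q) = sqrt(q)*(2 + q) (g(q) = ((q - 2) + 4)*sqrt(q) = ((-2 + q) + 4)*sqrt(q) = (2 + q)*sqrt(q) = sqrt(q)*(2 + q))
g(G(-1))**2 = (sqrt(35*(-1)**2)*(2 + 35*(-1)**2))**2 = (sqrt(35*1)*(2 + 35*1))**2 = (sqrt(35)*(2 + 35))**2 = (sqrt(35)*37)**2 = (37*sqrt(35))**2 = 47915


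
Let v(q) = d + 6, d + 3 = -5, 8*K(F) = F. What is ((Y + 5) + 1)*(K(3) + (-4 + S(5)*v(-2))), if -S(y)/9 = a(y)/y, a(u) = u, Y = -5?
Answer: 115/8 ≈ 14.375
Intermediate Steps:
K(F) = F/8
d = -8 (d = -3 - 5 = -8)
v(q) = -2 (v(q) = -8 + 6 = -2)
S(y) = -9 (S(y) = -9*y/y = -9*1 = -9)
((Y + 5) + 1)*(K(3) + (-4 + S(5)*v(-2))) = ((-5 + 5) + 1)*((⅛)*3 + (-4 - 9*(-2))) = (0 + 1)*(3/8 + (-4 + 18)) = 1*(3/8 + 14) = 1*(115/8) = 115/8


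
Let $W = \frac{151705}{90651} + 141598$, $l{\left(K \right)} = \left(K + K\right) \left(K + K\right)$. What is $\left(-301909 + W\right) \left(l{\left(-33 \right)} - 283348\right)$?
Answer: $\frac{4054367753317952}{90651} \approx 4.4725 \cdot 10^{10}$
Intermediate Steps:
$l{\left(K \right)} = 4 K^{2}$ ($l{\left(K \right)} = 2 K 2 K = 4 K^{2}$)
$W = \frac{12836152003}{90651}$ ($W = 151705 \cdot \frac{1}{90651} + 141598 = \frac{151705}{90651} + 141598 = \frac{12836152003}{90651} \approx 1.416 \cdot 10^{5}$)
$\left(-301909 + W\right) \left(l{\left(-33 \right)} - 283348\right) = \left(-301909 + \frac{12836152003}{90651}\right) \left(4 \left(-33\right)^{2} - 283348\right) = - \frac{14532200756 \left(4 \cdot 1089 - 283348\right)}{90651} = - \frac{14532200756 \left(4356 - 283348\right)}{90651} = \left(- \frac{14532200756}{90651}\right) \left(-278992\right) = \frac{4054367753317952}{90651}$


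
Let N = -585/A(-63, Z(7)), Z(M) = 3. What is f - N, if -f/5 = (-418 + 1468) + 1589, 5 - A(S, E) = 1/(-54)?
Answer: -3544255/271 ≈ -13078.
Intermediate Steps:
A(S, E) = 271/54 (A(S, E) = 5 - 1/(-54) = 5 - 1*(-1/54) = 5 + 1/54 = 271/54)
N = -31590/271 (N = -585/271/54 = -585*54/271 = -31590/271 ≈ -116.57)
f = -13195 (f = -5*((-418 + 1468) + 1589) = -5*(1050 + 1589) = -5*2639 = -13195)
f - N = -13195 - 1*(-31590/271) = -13195 + 31590/271 = -3544255/271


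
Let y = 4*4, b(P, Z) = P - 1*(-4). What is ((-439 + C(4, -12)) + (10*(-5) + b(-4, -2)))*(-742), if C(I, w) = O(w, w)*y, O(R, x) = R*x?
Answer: -1346730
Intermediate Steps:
b(P, Z) = 4 + P (b(P, Z) = P + 4 = 4 + P)
y = 16
C(I, w) = 16*w² (C(I, w) = (w*w)*16 = w²*16 = 16*w²)
((-439 + C(4, -12)) + (10*(-5) + b(-4, -2)))*(-742) = ((-439 + 16*(-12)²) + (10*(-5) + (4 - 4)))*(-742) = ((-439 + 16*144) + (-50 + 0))*(-742) = ((-439 + 2304) - 50)*(-742) = (1865 - 50)*(-742) = 1815*(-742) = -1346730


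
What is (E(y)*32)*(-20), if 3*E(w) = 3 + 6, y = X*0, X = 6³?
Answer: -1920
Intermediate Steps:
X = 216
y = 0 (y = 216*0 = 0)
E(w) = 3 (E(w) = (3 + 6)/3 = (⅓)*9 = 3)
(E(y)*32)*(-20) = (3*32)*(-20) = 96*(-20) = -1920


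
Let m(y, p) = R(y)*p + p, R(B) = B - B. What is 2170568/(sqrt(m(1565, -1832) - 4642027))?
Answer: -2170568*I*sqrt(38379)/422169 ≈ -1007.2*I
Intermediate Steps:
R(B) = 0
m(y, p) = p (m(y, p) = 0*p + p = 0 + p = p)
2170568/(sqrt(m(1565, -1832) - 4642027)) = 2170568/(sqrt(-1832 - 4642027)) = 2170568/(sqrt(-4643859)) = 2170568/((11*I*sqrt(38379))) = 2170568*(-I*sqrt(38379)/422169) = -2170568*I*sqrt(38379)/422169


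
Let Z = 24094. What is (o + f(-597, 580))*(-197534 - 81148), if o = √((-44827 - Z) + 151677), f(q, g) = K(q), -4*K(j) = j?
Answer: -83186577/2 - 557364*√20689 ≈ -1.2176e+8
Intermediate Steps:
K(j) = -j/4
f(q, g) = -q/4
o = 2*√20689 (o = √((-44827 - 1*24094) + 151677) = √((-44827 - 24094) + 151677) = √(-68921 + 151677) = √82756 = 2*√20689 ≈ 287.67)
(o + f(-597, 580))*(-197534 - 81148) = (2*√20689 - ¼*(-597))*(-197534 - 81148) = (2*√20689 + 597/4)*(-278682) = (597/4 + 2*√20689)*(-278682) = -83186577/2 - 557364*√20689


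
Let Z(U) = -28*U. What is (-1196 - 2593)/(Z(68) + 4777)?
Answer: -3789/2873 ≈ -1.3188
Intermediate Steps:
(-1196 - 2593)/(Z(68) + 4777) = (-1196 - 2593)/(-28*68 + 4777) = -3789/(-1904 + 4777) = -3789/2873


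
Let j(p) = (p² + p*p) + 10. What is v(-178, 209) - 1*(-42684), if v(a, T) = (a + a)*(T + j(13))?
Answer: -155608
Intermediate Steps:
j(p) = 10 + 2*p² (j(p) = (p² + p²) + 10 = 2*p² + 10 = 10 + 2*p²)
v(a, T) = 2*a*(348 + T) (v(a, T) = (a + a)*(T + (10 + 2*13²)) = (2*a)*(T + (10 + 2*169)) = (2*a)*(T + (10 + 338)) = (2*a)*(T + 348) = (2*a)*(348 + T) = 2*a*(348 + T))
v(-178, 209) - 1*(-42684) = 2*(-178)*(348 + 209) - 1*(-42684) = 2*(-178)*557 + 42684 = -198292 + 42684 = -155608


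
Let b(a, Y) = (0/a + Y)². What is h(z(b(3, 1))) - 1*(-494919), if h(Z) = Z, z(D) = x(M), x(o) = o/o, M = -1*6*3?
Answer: 494920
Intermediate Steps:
M = -18 (M = -6*3 = -18)
x(o) = 1
b(a, Y) = Y² (b(a, Y) = (0 + Y)² = Y²)
z(D) = 1
h(z(b(3, 1))) - 1*(-494919) = 1 - 1*(-494919) = 1 + 494919 = 494920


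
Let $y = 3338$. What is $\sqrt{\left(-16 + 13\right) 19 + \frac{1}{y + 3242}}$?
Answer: $\frac{i \sqrt{616972055}}{3290} \approx 7.5498 i$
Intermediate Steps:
$\sqrt{\left(-16 + 13\right) 19 + \frac{1}{y + 3242}} = \sqrt{\left(-16 + 13\right) 19 + \frac{1}{3338 + 3242}} = \sqrt{\left(-3\right) 19 + \frac{1}{6580}} = \sqrt{-57 + \frac{1}{6580}} = \sqrt{- \frac{375059}{6580}} = \frac{i \sqrt{616972055}}{3290}$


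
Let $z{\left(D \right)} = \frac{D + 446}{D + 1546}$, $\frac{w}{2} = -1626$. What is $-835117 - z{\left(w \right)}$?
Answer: $- \frac{712356204}{853} \approx -8.3512 \cdot 10^{5}$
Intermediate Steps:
$w = -3252$ ($w = 2 \left(-1626\right) = -3252$)
$z{\left(D \right)} = \frac{446 + D}{1546 + D}$
$-835117 - z{\left(w \right)} = -835117 - \frac{446 - 3252}{1546 - 3252} = -835117 - \frac{1}{-1706} \left(-2806\right) = -835117 - \left(- \frac{1}{1706}\right) \left(-2806\right) = -835117 - \frac{1403}{853} = - \frac{712356204}{853}$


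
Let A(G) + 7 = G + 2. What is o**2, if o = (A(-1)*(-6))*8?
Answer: 82944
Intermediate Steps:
A(G) = -5 + G (A(G) = -7 + (G + 2) = -7 + (2 + G) = -5 + G)
o = 288 (o = ((-5 - 1)*(-6))*8 = -6*(-6)*8 = 36*8 = 288)
o**2 = 288**2 = 82944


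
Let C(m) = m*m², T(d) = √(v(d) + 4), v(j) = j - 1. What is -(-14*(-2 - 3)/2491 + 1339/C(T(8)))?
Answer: -70/2491 - 1339*√11/121 ≈ -36.730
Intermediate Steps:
v(j) = -1 + j
T(d) = √(3 + d) (T(d) = √((-1 + d) + 4) = √(3 + d))
C(m) = m³
-(-14*(-2 - 3)/2491 + 1339/C(T(8))) = -(-14*(-2 - 3)/2491 + 1339/((√(3 + 8))³)) = -(-14*(-5)*(1/2491) + 1339/((√11)³)) = -(70*(1/2491) + 1339/((11*√11))) = -(70/2491 + 1339*(√11/121)) = -(70/2491 + 1339*√11/121) = -70/2491 - 1339*√11/121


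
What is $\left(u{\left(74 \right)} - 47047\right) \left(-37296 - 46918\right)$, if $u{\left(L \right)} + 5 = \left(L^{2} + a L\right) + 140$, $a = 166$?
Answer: $2455006528$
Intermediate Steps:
$u{\left(L \right)} = 135 + L^{2} + 166 L$ ($u{\left(L \right)} = -5 + \left(\left(L^{2} + 166 L\right) + 140\right) = -5 + \left(140 + L^{2} + 166 L\right) = 135 + L^{2} + 166 L$)
$\left(u{\left(74 \right)} - 47047\right) \left(-37296 - 46918\right) = \left(\left(135 + 74^{2} + 166 \cdot 74\right) - 47047\right) \left(-37296 - 46918\right) = \left(\left(135 + 5476 + 12284\right) - 47047\right) \left(-84214\right) = \left(17895 - 47047\right) \left(-84214\right) = \left(-29152\right) \left(-84214\right) = 2455006528$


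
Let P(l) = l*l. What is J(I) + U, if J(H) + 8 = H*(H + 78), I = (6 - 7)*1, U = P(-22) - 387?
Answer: 12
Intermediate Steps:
P(l) = l**2
U = 97 (U = (-22)**2 - 387 = 484 - 387 = 97)
I = -1 (I = -1*1 = -1)
J(H) = -8 + H*(78 + H) (J(H) = -8 + H*(H + 78) = -8 + H*(78 + H))
J(I) + U = (-8 + (-1)**2 + 78*(-1)) + 97 = (-8 + 1 - 78) + 97 = -85 + 97 = 12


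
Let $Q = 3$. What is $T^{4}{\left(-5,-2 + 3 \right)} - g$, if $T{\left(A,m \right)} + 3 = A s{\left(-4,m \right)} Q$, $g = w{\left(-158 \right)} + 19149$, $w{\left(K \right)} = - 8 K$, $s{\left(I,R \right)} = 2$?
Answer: $1165508$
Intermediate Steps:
$g = 20413$ ($g = \left(-8\right) \left(-158\right) + 19149 = 1264 + 19149 = 20413$)
$T{\left(A,m \right)} = -3 + 6 A$ ($T{\left(A,m \right)} = -3 + A 2 \cdot 3 = -3 + 2 A 3 = -3 + 6 A$)
$T^{4}{\left(-5,-2 + 3 \right)} - g = \left(-3 + 6 \left(-5\right)\right)^{4} - 20413 = \left(-3 - 30\right)^{4} - 20413 = \left(-33\right)^{4} - 20413 = 1185921 - 20413 = 1165508$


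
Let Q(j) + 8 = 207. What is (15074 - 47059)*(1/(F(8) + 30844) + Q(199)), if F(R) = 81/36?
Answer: -157069500743/24677 ≈ -6.3650e+6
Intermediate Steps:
Q(j) = 199 (Q(j) = -8 + 207 = 199)
F(R) = 9/4 (F(R) = 81*(1/36) = 9/4)
(15074 - 47059)*(1/(F(8) + 30844) + Q(199)) = (15074 - 47059)*(1/(9/4 + 30844) + 199) = -31985*(1/(123385/4) + 199) = -31985*(4/123385 + 199) = -31985*24553619/123385 = -157069500743/24677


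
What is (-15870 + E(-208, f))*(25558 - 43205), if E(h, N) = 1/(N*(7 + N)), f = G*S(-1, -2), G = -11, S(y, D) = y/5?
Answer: 141708851165/506 ≈ 2.8006e+8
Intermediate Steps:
S(y, D) = y/5 (S(y, D) = y*(⅕) = y/5)
f = 11/5 (f = -11*(-1)/5 = -11*(-⅕) = 11/5 ≈ 2.2000)
E(h, N) = 1/(N*(7 + N))
(-15870 + E(-208, f))*(25558 - 43205) = (-15870 + 1/((11/5)*(7 + 11/5)))*(25558 - 43205) = (-15870 + 5/(11*(46/5)))*(-17647) = (-15870 + (5/11)*(5/46))*(-17647) = (-15870 + 25/506)*(-17647) = -8030195/506*(-17647) = 141708851165/506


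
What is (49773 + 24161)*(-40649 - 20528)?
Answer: -4523060318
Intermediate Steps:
(49773 + 24161)*(-40649 - 20528) = 73934*(-61177) = -4523060318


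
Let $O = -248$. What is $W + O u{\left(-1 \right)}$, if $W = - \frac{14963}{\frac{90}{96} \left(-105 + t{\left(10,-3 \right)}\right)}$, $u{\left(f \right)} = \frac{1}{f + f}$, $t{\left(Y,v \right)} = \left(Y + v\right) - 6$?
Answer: $\frac{4162}{15} \approx 277.47$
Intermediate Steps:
$t{\left(Y,v \right)} = -6 + Y + v$
$u{\left(f \right)} = \frac{1}{2 f}$
$W = \frac{2302}{15}$ ($W = - \frac{14963}{\frac{90}{96} \left(-105 - -1\right)} = - \frac{14963}{90 \cdot \frac{1}{96} \left(-105 + 1\right)} = - \frac{14963}{\frac{15}{16} \left(-104\right)} = - \frac{14963}{- \frac{195}{2}} = \left(-14963\right) \left(- \frac{2}{195}\right) = \frac{2302}{15} \approx 153.47$)
$W + O u{\left(-1 \right)} = \frac{2302}{15} - 248 \frac{1}{2 \left(-1\right)} = \frac{2302}{15} - 248 \cdot \frac{1}{2} \left(-1\right) = \frac{2302}{15} - -124 = \frac{2302}{15} + 124 = \frac{4162}{15}$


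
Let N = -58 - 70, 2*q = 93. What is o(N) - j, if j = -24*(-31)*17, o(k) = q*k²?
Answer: 749208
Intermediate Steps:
q = 93/2 (q = (½)*93 = 93/2 ≈ 46.500)
N = -128
o(k) = 93*k²/2
j = 12648 (j = 744*17 = 12648)
o(N) - j = (93/2)*(-128)² - 1*12648 = (93/2)*16384 - 12648 = 761856 - 12648 = 749208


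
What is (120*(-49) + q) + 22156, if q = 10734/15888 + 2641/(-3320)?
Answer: 2235736273/137365 ≈ 16276.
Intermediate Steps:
q = -16467/137365 (q = 10734*(1/15888) + 2641*(-1/3320) = 1789/2648 - 2641/3320 = -16467/137365 ≈ -0.11988)
(120*(-49) + q) + 22156 = (120*(-49) - 16467/137365) + 22156 = (-5880 - 16467/137365) + 22156 = -807722667/137365 + 22156 = 2235736273/137365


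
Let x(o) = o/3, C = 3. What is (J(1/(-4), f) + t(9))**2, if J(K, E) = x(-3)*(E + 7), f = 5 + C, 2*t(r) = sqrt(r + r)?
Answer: 459/2 - 45*sqrt(2) ≈ 165.86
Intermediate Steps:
t(r) = sqrt(2)*sqrt(r)/2 (t(r) = sqrt(r + r)/2 = sqrt(2*r)/2 = (sqrt(2)*sqrt(r))/2 = sqrt(2)*sqrt(r)/2)
x(o) = o/3 (x(o) = o*(1/3) = o/3)
f = 8 (f = 5 + 3 = 8)
J(K, E) = -7 - E (J(K, E) = ((1/3)*(-3))*(E + 7) = -(7 + E) = -7 - E)
(J(1/(-4), f) + t(9))**2 = ((-7 - 1*8) + sqrt(2)*sqrt(9)/2)**2 = ((-7 - 8) + (1/2)*sqrt(2)*3)**2 = (-15 + 3*sqrt(2)/2)**2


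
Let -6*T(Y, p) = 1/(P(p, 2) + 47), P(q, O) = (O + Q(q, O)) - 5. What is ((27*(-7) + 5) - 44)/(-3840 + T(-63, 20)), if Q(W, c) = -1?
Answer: 58824/990721 ≈ 0.059375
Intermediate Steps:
P(q, O) = -6 + O (P(q, O) = (O - 1) - 5 = (-1 + O) - 5 = -6 + O)
T(Y, p) = -1/258 (T(Y, p) = -1/(6*((-6 + 2) + 47)) = -1/(6*(-4 + 47)) = -1/6/43 = -1/6*1/43 = -1/258)
((27*(-7) + 5) - 44)/(-3840 + T(-63, 20)) = ((27*(-7) + 5) - 44)/(-3840 - 1/258) = ((-189 + 5) - 44)/(-990721/258) = (-184 - 44)*(-258/990721) = -228*(-258/990721) = 58824/990721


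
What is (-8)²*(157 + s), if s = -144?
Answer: 832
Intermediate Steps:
(-8)²*(157 + s) = (-8)²*(157 - 144) = 64*13 = 832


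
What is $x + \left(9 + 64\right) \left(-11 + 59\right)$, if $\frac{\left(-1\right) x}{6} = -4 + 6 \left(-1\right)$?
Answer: $3564$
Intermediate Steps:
$x = 60$ ($x = - 6 \left(-4 + 6 \left(-1\right)\right) = - 6 \left(-4 - 6\right) = \left(-6\right) \left(-10\right) = 60$)
$x + \left(9 + 64\right) \left(-11 + 59\right) = 60 + \left(9 + 64\right) \left(-11 + 59\right) = 60 + 73 \cdot 48 = 60 + 3504 = 3564$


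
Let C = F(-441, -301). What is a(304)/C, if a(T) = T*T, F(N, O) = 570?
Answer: 2432/15 ≈ 162.13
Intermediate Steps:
C = 570
a(T) = T²
a(304)/C = 304²/570 = 92416*(1/570) = 2432/15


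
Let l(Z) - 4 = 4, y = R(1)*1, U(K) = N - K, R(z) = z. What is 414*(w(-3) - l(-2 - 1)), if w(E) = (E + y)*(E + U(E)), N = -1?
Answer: -2484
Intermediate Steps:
U(K) = -1 - K
y = 1 (y = 1*1 = 1)
l(Z) = 8 (l(Z) = 4 + 4 = 8)
w(E) = -1 - E (w(E) = (E + 1)*(E + (-1 - E)) = (1 + E)*(-1) = -1 - E)
414*(w(-3) - l(-2 - 1)) = 414*((-1 - 1*(-3)) - 1*8) = 414*((-1 + 3) - 8) = 414*(2 - 8) = 414*(-6) = -2484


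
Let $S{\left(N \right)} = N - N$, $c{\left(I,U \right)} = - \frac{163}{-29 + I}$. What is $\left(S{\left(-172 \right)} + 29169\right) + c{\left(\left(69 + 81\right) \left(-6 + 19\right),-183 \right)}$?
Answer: $\frac{56033486}{1921} \approx 29169.0$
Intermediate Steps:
$S{\left(N \right)} = 0$
$\left(S{\left(-172 \right)} + 29169\right) + c{\left(\left(69 + 81\right) \left(-6 + 19\right),-183 \right)} = \left(0 + 29169\right) - \frac{163}{-29 + \left(69 + 81\right) \left(-6 + 19\right)} = 29169 - \frac{163}{-29 + 150 \cdot 13} = 29169 - \frac{163}{-29 + 1950} = 29169 - \frac{163}{1921} = \frac{56033486}{1921}$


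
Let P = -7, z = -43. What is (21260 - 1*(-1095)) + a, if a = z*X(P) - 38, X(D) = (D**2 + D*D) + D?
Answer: 18404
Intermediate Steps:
X(D) = D + 2*D**2 (X(D) = (D**2 + D**2) + D = 2*D**2 + D = D + 2*D**2)
a = -3951 (a = -(-301)*(1 + 2*(-7)) - 38 = -(-301)*(1 - 14) - 38 = -(-301)*(-13) - 38 = -43*91 - 38 = -3913 - 38 = -3951)
(21260 - 1*(-1095)) + a = (21260 - 1*(-1095)) - 3951 = (21260 + 1095) - 3951 = 22355 - 3951 = 18404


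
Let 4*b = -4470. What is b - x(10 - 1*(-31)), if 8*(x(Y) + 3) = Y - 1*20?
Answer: -8937/8 ≈ -1117.1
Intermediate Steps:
b = -2235/2 (b = (1/4)*(-4470) = -2235/2 ≈ -1117.5)
x(Y) = -11/2 + Y/8 (x(Y) = -3 + (Y - 1*20)/8 = -3 + (Y - 20)/8 = -3 + (-20 + Y)/8 = -3 + (-5/2 + Y/8) = -11/2 + Y/8)
b - x(10 - 1*(-31)) = -2235/2 - (-11/2 + (10 - 1*(-31))/8) = -2235/2 - (-11/2 + (10 + 31)/8) = -2235/2 - (-11/2 + (1/8)*41) = -2235/2 - (-11/2 + 41/8) = -2235/2 - 1*(-3/8) = -2235/2 + 3/8 = -8937/8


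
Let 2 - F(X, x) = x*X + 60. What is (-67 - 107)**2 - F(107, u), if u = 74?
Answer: 38252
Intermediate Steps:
F(X, x) = -58 - X*x (F(X, x) = 2 - (x*X + 60) = 2 - (X*x + 60) = 2 - (60 + X*x) = 2 + (-60 - X*x) = -58 - X*x)
(-67 - 107)**2 - F(107, u) = (-67 - 107)**2 - (-58 - 1*107*74) = (-174)**2 - (-58 - 7918) = 30276 - 1*(-7976) = 30276 + 7976 = 38252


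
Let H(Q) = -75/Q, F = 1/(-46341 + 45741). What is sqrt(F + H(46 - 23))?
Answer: I*sqrt(6213174)/1380 ≈ 1.8062*I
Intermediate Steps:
F = -1/600 (F = 1/(-600) = -1/600 ≈ -0.0016667)
sqrt(F + H(46 - 23)) = sqrt(-1/600 - 75/(46 - 23)) = sqrt(-1/600 - 75/23) = sqrt(-45023/13800) = I*sqrt(6213174)/1380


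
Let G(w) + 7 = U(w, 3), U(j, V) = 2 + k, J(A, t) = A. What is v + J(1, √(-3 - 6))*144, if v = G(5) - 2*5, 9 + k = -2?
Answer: 118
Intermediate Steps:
k = -11 (k = -9 - 2 = -11)
U(j, V) = -9 (U(j, V) = 2 - 11 = -9)
G(w) = -16 (G(w) = -7 - 9 = -16)
v = -26 (v = -16 - 2*5 = -16 - 10 = -26)
v + J(1, √(-3 - 6))*144 = -26 + 1*144 = -26 + 144 = 118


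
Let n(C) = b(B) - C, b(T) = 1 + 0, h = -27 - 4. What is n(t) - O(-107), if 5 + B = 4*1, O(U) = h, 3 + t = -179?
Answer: 214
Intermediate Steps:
h = -31
t = -182 (t = -3 - 179 = -182)
O(U) = -31
B = -1 (B = -5 + 4*1 = -5 + 4 = -1)
b(T) = 1
n(C) = 1 - C
n(t) - O(-107) = (1 - 1*(-182)) - 1*(-31) = (1 + 182) + 31 = 183 + 31 = 214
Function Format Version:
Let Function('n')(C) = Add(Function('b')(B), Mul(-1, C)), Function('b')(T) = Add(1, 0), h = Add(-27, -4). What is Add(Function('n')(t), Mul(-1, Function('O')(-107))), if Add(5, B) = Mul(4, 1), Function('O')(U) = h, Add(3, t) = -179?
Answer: 214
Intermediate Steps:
h = -31
t = -182 (t = Add(-3, -179) = -182)
Function('O')(U) = -31
B = -1 (B = Add(-5, Mul(4, 1)) = Add(-5, 4) = -1)
Function('b')(T) = 1
Function('n')(C) = Add(1, Mul(-1, C))
Add(Function('n')(t), Mul(-1, Function('O')(-107))) = Add(Add(1, Mul(-1, -182)), Mul(-1, -31)) = Add(Add(1, 182), 31) = Add(183, 31) = 214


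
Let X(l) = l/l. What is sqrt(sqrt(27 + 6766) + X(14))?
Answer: sqrt(1 + sqrt(6793)) ≈ 9.1334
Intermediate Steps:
X(l) = 1
sqrt(sqrt(27 + 6766) + X(14)) = sqrt(sqrt(27 + 6766) + 1) = sqrt(sqrt(6793) + 1) = sqrt(1 + sqrt(6793))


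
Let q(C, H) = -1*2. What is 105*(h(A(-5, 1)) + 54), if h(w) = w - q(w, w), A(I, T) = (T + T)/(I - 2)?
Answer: 5850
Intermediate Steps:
A(I, T) = 2*T/(-2 + I) (A(I, T) = (2*T)/(-2 + I) = 2*T/(-2 + I))
q(C, H) = -2
h(w) = 2 + w (h(w) = w - 1*(-2) = w + 2 = 2 + w)
105*(h(A(-5, 1)) + 54) = 105*((2 + 2*1/(-2 - 5)) + 54) = 105*((2 + 2*1/(-7)) + 54) = 105*((2 + 2*1*(-1/7)) + 54) = 105*((2 - 2/7) + 54) = 105*(12/7 + 54) = 105*(390/7) = 5850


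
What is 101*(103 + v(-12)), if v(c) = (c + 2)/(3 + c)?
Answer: 94637/9 ≈ 10515.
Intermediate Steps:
v(c) = (2 + c)/(3 + c)
101*(103 + v(-12)) = 101*(103 + (2 - 12)/(3 - 12)) = 101*(103 - 10/(-9)) = 101*(103 - 1/9*(-10)) = 101*(103 + 10/9) = 101*(937/9) = 94637/9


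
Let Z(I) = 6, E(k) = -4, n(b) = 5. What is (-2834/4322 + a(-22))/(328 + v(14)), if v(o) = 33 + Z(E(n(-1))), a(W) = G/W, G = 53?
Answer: -145707/17447914 ≈ -0.0083510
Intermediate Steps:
a(W) = 53/W
v(o) = 39 (v(o) = 33 + 6 = 39)
(-2834/4322 + a(-22))/(328 + v(14)) = (-2834/4322 + 53/(-22))/(328 + 39) = (-2834*1/4322 + 53*(-1/22))/367 = (-1417/2161 - 53/22)*(1/367) = -145707/47542*1/367 = -145707/17447914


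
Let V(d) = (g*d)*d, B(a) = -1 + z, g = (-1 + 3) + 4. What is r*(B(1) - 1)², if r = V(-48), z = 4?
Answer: 55296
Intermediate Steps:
g = 6 (g = 2 + 4 = 6)
B(a) = 3 (B(a) = -1 + 4 = 3)
V(d) = 6*d² (V(d) = (6*d)*d = 6*d²)
r = 13824 (r = 6*(-48)² = 6*2304 = 13824)
r*(B(1) - 1)² = 13824*(3 - 1)² = 13824*2² = 13824*4 = 55296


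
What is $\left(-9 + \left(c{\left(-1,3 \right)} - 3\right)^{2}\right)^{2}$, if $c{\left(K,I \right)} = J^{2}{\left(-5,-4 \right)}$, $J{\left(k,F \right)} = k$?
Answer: $225625$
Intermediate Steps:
$c{\left(K,I \right)} = 25$ ($c{\left(K,I \right)} = \left(-5\right)^{2} = 25$)
$\left(-9 + \left(c{\left(-1,3 \right)} - 3\right)^{2}\right)^{2} = \left(-9 + \left(25 - 3\right)^{2}\right)^{2} = \left(-9 + 22^{2}\right)^{2} = \left(-9 + 484\right)^{2} = 475^{2} = 225625$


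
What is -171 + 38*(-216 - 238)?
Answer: -17423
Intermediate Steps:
-171 + 38*(-216 - 238) = -171 + 38*(-454) = -171 - 17252 = -17423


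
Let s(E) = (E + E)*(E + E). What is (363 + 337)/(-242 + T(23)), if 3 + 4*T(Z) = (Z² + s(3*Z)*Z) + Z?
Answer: 2800/437593 ≈ 0.0063986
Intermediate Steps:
s(E) = 4*E² (s(E) = (2*E)*(2*E) = 4*E²)
T(Z) = -¾ + 9*Z³ + Z/4 + Z²/4 (T(Z) = -¾ + ((Z² + (4*(3*Z)²)*Z) + Z)/4 = -¾ + ((Z² + (4*(9*Z²))*Z) + Z)/4 = -¾ + ((Z² + (36*Z²)*Z) + Z)/4 = -¾ + ((Z² + 36*Z³) + Z)/4 = -¾ + (Z + Z² + 36*Z³)/4 = -¾ + (9*Z³ + Z/4 + Z²/4) = -¾ + 9*Z³ + Z/4 + Z²/4)
(363 + 337)/(-242 + T(23)) = (363 + 337)/(-242 + (-¾ + 9*23³ + (¼)*23 + (¼)*23²)) = 700/(-242 + (-¾ + 9*12167 + 23/4 + (¼)*529)) = 700/(-242 + (-¾ + 109503 + 23/4 + 529/4)) = 700/(-242 + 438561/4) = 700/(437593/4) = 700*(4/437593) = 2800/437593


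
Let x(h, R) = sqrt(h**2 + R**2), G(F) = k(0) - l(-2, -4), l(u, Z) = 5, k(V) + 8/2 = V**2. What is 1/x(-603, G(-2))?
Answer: sqrt(4490)/40410 ≈ 0.0016582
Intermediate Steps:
k(V) = -4 + V**2
G(F) = -9 (G(F) = (-4 + 0**2) - 1*5 = (-4 + 0) - 5 = -4 - 5 = -9)
x(h, R) = sqrt(R**2 + h**2)
1/x(-603, G(-2)) = 1/(sqrt((-9)**2 + (-603)**2)) = 1/(sqrt(81 + 363609)) = 1/(sqrt(363690)) = 1/(9*sqrt(4490)) = sqrt(4490)/40410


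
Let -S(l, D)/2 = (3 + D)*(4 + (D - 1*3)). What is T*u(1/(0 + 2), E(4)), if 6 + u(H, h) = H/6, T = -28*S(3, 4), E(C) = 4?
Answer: -34790/3 ≈ -11597.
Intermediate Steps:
S(l, D) = -2*(1 + D)*(3 + D) (S(l, D) = -2*(3 + D)*(4 + (D - 1*3)) = -2*(3 + D)*(4 + (D - 3)) = -2*(3 + D)*(4 + (-3 + D)) = -2*(3 + D)*(1 + D) = -2*(1 + D)*(3 + D))
T = 1960 (T = -28*(-6 - 8*4 - 2*4²) = -28*(-6 - 32 - 2*16) = -28*(-6 - 32 - 32) = -28*(-70) = 1960)
u(H, h) = -6 + H/6
T*u(1/(0 + 2), E(4)) = 1960*(-6 + 1/(6*(0 + 2))) = 1960*(-6 + (⅙)/2) = 1960*(-6 + (⅙)*(½)) = 1960*(-6 + 1/12) = 1960*(-71/12) = -34790/3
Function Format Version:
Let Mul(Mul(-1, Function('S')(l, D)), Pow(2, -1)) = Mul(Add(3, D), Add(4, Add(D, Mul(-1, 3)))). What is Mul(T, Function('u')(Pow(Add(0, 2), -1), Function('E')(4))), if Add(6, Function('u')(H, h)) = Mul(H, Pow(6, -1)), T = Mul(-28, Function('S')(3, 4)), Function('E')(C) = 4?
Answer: Rational(-34790, 3) ≈ -11597.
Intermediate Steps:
Function('S')(l, D) = Mul(-2, Add(1, D), Add(3, D)) (Function('S')(l, D) = Mul(-2, Mul(Add(3, D), Add(4, Add(D, Mul(-1, 3))))) = Mul(-2, Mul(Add(3, D), Add(4, Add(D, -3)))) = Mul(-2, Mul(Add(3, D), Add(4, Add(-3, D)))) = Mul(-2, Mul(Add(3, D), Add(1, D))) = Mul(-2, Mul(Add(1, D), Add(3, D))) = Mul(-2, Add(1, D), Add(3, D)))
T = 1960 (T = Mul(-28, Add(-6, Mul(-8, 4), Mul(-2, Pow(4, 2)))) = Mul(-28, Add(-6, -32, Mul(-2, 16))) = Mul(-28, Add(-6, -32, -32)) = Mul(-28, -70) = 1960)
Function('u')(H, h) = Add(-6, Mul(Rational(1, 6), H)) (Function('u')(H, h) = Add(-6, Mul(H, Pow(6, -1))) = Add(-6, Mul(H, Rational(1, 6))) = Add(-6, Mul(Rational(1, 6), H)))
Mul(T, Function('u')(Pow(Add(0, 2), -1), Function('E')(4))) = Mul(1960, Add(-6, Mul(Rational(1, 6), Pow(Add(0, 2), -1)))) = Mul(1960, Add(-6, Mul(Rational(1, 6), Pow(2, -1)))) = Mul(1960, Add(-6, Mul(Rational(1, 6), Rational(1, 2)))) = Mul(1960, Add(-6, Rational(1, 12))) = Mul(1960, Rational(-71, 12)) = Rational(-34790, 3)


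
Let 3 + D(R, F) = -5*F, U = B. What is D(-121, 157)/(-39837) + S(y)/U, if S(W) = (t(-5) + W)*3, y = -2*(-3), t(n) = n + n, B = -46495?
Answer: 37116104/1852221315 ≈ 0.020039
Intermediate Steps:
U = -46495
t(n) = 2*n
y = 6
D(R, F) = -3 - 5*F
S(W) = -30 + 3*W (S(W) = (2*(-5) + W)*3 = (-10 + W)*3 = -30 + 3*W)
D(-121, 157)/(-39837) + S(y)/U = (-3 - 5*157)/(-39837) + (-30 + 3*6)/(-46495) = (-3 - 785)*(-1/39837) + (-30 + 18)*(-1/46495) = -788*(-1/39837) - 12*(-1/46495) = 788/39837 + 12/46495 = 37116104/1852221315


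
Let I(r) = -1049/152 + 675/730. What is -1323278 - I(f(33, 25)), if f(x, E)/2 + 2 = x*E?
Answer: -14683026371/11096 ≈ -1.3233e+6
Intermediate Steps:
f(x, E) = -4 + 2*E*x (f(x, E) = -4 + 2*(x*E) = -4 + 2*(E*x) = -4 + 2*E*x)
I(r) = -66317/11096 (I(r) = -1049*1/152 + 675*(1/730) = -1049/152 + 135/146 = -66317/11096)
-1323278 - I(f(33, 25)) = -1323278 - 1*(-66317/11096) = -1323278 + 66317/11096 = -14683026371/11096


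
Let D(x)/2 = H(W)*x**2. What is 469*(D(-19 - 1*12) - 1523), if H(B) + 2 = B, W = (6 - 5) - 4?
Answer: -5221377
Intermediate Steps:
W = -3 (W = 1 - 4 = -3)
H(B) = -2 + B
D(x) = -10*x**2 (D(x) = 2*((-2 - 3)*x**2) = 2*(-5*x**2) = -10*x**2)
469*(D(-19 - 1*12) - 1523) = 469*(-10*(-19 - 1*12)**2 - 1523) = 469*(-10*(-19 - 12)**2 - 1523) = 469*(-10*(-31)**2 - 1523) = 469*(-10*961 - 1523) = 469*(-9610 - 1523) = 469*(-11133) = -5221377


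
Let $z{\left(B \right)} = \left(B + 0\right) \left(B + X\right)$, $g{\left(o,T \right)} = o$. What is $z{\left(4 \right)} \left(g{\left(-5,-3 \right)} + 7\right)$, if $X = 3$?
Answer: $56$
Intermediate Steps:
$z{\left(B \right)} = B \left(3 + B\right)$ ($z{\left(B \right)} = \left(B + 0\right) \left(B + 3\right) = B \left(3 + B\right)$)
$z{\left(4 \right)} \left(g{\left(-5,-3 \right)} + 7\right) = 4 \left(3 + 4\right) \left(-5 + 7\right) = 4 \cdot 7 \cdot 2 = 28 \cdot 2 = 56$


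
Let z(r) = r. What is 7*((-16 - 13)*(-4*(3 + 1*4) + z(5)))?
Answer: 4669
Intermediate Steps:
7*((-16 - 13)*(-4*(3 + 1*4) + z(5))) = 7*((-16 - 13)*(-4*(3 + 1*4) + 5)) = 7*(-29*(-4*(3 + 4) + 5)) = 7*(-29*(-4*7 + 5)) = 7*(-29*(-28 + 5)) = 7*(-29*(-23)) = 7*667 = 4669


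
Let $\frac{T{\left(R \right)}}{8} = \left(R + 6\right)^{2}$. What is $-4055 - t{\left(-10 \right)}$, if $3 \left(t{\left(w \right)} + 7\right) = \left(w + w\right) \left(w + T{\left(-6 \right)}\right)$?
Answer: $- \frac{12344}{3} \approx -4114.7$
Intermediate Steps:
$T{\left(R \right)} = 8 \left(6 + R\right)^{2}$ ($T{\left(R \right)} = 8 \left(R + 6\right)^{2} = 8 \left(6 + R\right)^{2}$)
$t{\left(w \right)} = -7 + \frac{2 w^{2}}{3}$ ($t{\left(w \right)} = -7 + \frac{\left(w + w\right) \left(w + 8 \left(6 - 6\right)^{2}\right)}{3} = -7 + \frac{2 w \left(w + 8 \cdot 0^{2}\right)}{3} = -7 + \frac{2 w \left(w + 8 \cdot 0\right)}{3} = -7 + \frac{2 w \left(w + 0\right)}{3} = -7 + \frac{2 w w}{3} = -7 + \frac{2 w^{2}}{3}$)
$-4055 - t{\left(-10 \right)} = -4055 - \left(-7 + \frac{2 \left(-10\right)^{2}}{3}\right) = -4055 - \left(-7 + \frac{2}{3} \cdot 100\right) = -4055 - \left(-7 + \frac{200}{3}\right) = -4055 - \frac{179}{3} = - \frac{12344}{3}$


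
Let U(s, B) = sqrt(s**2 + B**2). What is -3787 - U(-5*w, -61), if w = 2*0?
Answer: -3848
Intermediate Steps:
w = 0
U(s, B) = sqrt(B**2 + s**2)
-3787 - U(-5*w, -61) = -3787 - sqrt((-61)**2 + (-5*0)**2) = -3787 - sqrt(3721 + 0**2) = -3787 - sqrt(3721 + 0) = -3787 - sqrt(3721) = -3787 - 1*61 = -3787 - 61 = -3848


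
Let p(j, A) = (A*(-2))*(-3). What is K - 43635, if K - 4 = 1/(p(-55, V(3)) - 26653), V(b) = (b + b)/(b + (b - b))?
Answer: -1162373472/26641 ≈ -43631.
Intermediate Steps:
V(b) = 2 (V(b) = (2*b)/(b + 0) = (2*b)/b = 2)
p(j, A) = 6*A (p(j, A) = -2*A*(-3) = 6*A)
K = 106563/26641 (K = 4 + 1/(6*2 - 26653) = 4 + 1/(12 - 26653) = 4 + 1/(-26641) = 4 - 1/26641 = 106563/26641 ≈ 4.0000)
K - 43635 = 106563/26641 - 43635 = -1162373472/26641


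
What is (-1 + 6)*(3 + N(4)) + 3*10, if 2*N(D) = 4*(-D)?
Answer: 5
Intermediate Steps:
N(D) = -2*D (N(D) = (4*(-D))/2 = (-4*D)/2 = -2*D)
(-1 + 6)*(3 + N(4)) + 3*10 = (-1 + 6)*(3 - 2*4) + 3*10 = 5*(3 - 8) + 30 = 5*(-5) + 30 = -25 + 30 = 5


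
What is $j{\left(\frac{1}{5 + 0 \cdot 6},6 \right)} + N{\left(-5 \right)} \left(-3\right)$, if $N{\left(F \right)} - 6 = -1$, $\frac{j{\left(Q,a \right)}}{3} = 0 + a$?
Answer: $3$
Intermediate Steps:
$j{\left(Q,a \right)} = 3 a$ ($j{\left(Q,a \right)} = 3 \left(0 + a\right) = 3 a$)
$N{\left(F \right)} = 5$ ($N{\left(F \right)} = 6 - 1 = 5$)
$j{\left(\frac{1}{5 + 0 \cdot 6},6 \right)} + N{\left(-5 \right)} \left(-3\right) = 3 \cdot 6 + 5 \left(-3\right) = 18 - 15 = 3$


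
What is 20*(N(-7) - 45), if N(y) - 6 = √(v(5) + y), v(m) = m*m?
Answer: -780 + 60*√2 ≈ -695.15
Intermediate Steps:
v(m) = m²
N(y) = 6 + √(25 + y) (N(y) = 6 + √(5² + y) = 6 + √(25 + y))
20*(N(-7) - 45) = 20*((6 + √(25 - 7)) - 45) = 20*((6 + √18) - 45) = 20*((6 + 3*√2) - 45) = 20*(-39 + 3*√2) = -780 + 60*√2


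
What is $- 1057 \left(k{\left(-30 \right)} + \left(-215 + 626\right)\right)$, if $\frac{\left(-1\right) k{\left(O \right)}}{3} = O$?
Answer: $-529557$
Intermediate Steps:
$k{\left(O \right)} = - 3 O$
$- 1057 \left(k{\left(-30 \right)} + \left(-215 + 626\right)\right) = - 1057 \left(\left(-3\right) \left(-30\right) + \left(-215 + 626\right)\right) = - 1057 \left(90 + 411\right) = \left(-1057\right) 501 = -529557$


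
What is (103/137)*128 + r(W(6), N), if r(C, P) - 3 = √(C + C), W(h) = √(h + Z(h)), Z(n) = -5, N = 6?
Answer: 13595/137 + √2 ≈ 100.65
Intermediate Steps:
W(h) = √(-5 + h) (W(h) = √(h - 5) = √(-5 + h))
r(C, P) = 3 + √2*√C (r(C, P) = 3 + √(C + C) = 3 + √(2*C) = 3 + √2*√C)
(103/137)*128 + r(W(6), N) = (103/137)*128 + (3 + √2*√(√(-5 + 6))) = (103*(1/137))*128 + (3 + √2*√(√1)) = (103/137)*128 + (3 + √2*√1) = 13184/137 + (3 + √2*1) = 13184/137 + (3 + √2) = 13595/137 + √2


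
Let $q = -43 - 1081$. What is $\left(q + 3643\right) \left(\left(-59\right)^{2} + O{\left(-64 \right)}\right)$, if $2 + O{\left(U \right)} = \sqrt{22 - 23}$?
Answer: $8763601 + 2519 i \approx 8.7636 \cdot 10^{6} + 2519.0 i$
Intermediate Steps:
$O{\left(U \right)} = -2 + i$ ($O{\left(U \right)} = -2 + \sqrt{22 - 23} = -2 + \sqrt{-1} = -2 + i$)
$q = -1124$ ($q = -43 - 1081 = -1124$)
$\left(q + 3643\right) \left(\left(-59\right)^{2} + O{\left(-64 \right)}\right) = \left(-1124 + 3643\right) \left(\left(-59\right)^{2} - \left(2 - i\right)\right) = 2519 \left(3481 - \left(2 - i\right)\right) = 2519 \left(3479 + i\right) = 8763601 + 2519 i$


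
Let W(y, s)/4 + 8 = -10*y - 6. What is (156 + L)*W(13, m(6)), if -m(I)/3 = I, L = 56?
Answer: -122112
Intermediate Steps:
m(I) = -3*I
W(y, s) = -56 - 40*y (W(y, s) = -32 + 4*(-10*y - 6) = -32 + 4*(-6 - 10*y) = -32 + (-24 - 40*y) = -56 - 40*y)
(156 + L)*W(13, m(6)) = (156 + 56)*(-56 - 40*13) = 212*(-56 - 520) = 212*(-576) = -122112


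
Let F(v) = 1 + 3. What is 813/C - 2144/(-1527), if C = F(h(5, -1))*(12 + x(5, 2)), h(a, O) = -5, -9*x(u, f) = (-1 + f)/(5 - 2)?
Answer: 36289225/1972884 ≈ 18.394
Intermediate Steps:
x(u, f) = 1/27 - f/27 (x(u, f) = -(-1 + f)/(9*(5 - 2)) = -(-1 + f)/(9*3) = -(-⅓ + f/3)/9 = 1/27 - f/27)
F(v) = 4
C = 1292/27 (C = 4*(12 + (1/27 - 1/27*2)) = 4*(12 + (1/27 - 2/27)) = 4*(12 - 1/27) = 4*(323/27) = 1292/27 ≈ 47.852)
813/C - 2144/(-1527) = 813/(1292/27) - 2144/(-1527) = 813*(27/1292) - 2144*(-1/1527) = 21951/1292 + 2144/1527 = 36289225/1972884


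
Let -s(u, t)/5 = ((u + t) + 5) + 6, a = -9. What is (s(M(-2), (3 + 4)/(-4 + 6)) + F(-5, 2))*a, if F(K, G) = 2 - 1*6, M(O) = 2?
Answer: 1557/2 ≈ 778.50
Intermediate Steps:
F(K, G) = -4 (F(K, G) = 2 - 6 = -4)
s(u, t) = -55 - 5*t - 5*u (s(u, t) = -5*(((u + t) + 5) + 6) = -5*(((t + u) + 5) + 6) = -5*((5 + t + u) + 6) = -5*(11 + t + u) = -55 - 5*t - 5*u)
(s(M(-2), (3 + 4)/(-4 + 6)) + F(-5, 2))*a = ((-55 - 5*(3 + 4)/(-4 + 6) - 5*2) - 4)*(-9) = ((-55 - 35/2 - 10) - 4)*(-9) = (-165/2 - 4)*(-9) = -173/2*(-9) = 1557/2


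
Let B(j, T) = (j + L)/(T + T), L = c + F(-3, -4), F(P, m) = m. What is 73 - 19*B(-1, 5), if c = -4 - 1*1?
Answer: 92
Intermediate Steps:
c = -5 (c = -4 - 1 = -5)
L = -9 (L = -5 - 4 = -9)
B(j, T) = (-9 + j)/(2*T) (B(j, T) = (j - 9)/(T + T) = (-9 + j)/((2*T)) = (-9 + j)*(1/(2*T)) = (-9 + j)/(2*T))
73 - 19*B(-1, 5) = 73 - 19*(-9 - 1)/(2*5) = 73 - 19*(-10)/(2*5) = 73 - 19*(-1) = 73 + 19 = 92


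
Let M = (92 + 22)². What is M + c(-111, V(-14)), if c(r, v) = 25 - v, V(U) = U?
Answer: 13035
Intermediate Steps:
M = 12996 (M = 114² = 12996)
M + c(-111, V(-14)) = 12996 + (25 - 1*(-14)) = 12996 + (25 + 14) = 12996 + 39 = 13035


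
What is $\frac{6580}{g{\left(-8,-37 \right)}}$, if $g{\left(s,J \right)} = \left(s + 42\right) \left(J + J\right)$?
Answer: $- \frac{1645}{629} \approx -2.6153$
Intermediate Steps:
$g{\left(s,J \right)} = 2 J \left(42 + s\right)$ ($g{\left(s,J \right)} = \left(42 + s\right) 2 J = 2 J \left(42 + s\right)$)
$\frac{6580}{g{\left(-8,-37 \right)}} = \frac{6580}{2 \left(-37\right) \left(42 - 8\right)} = \frac{6580}{2 \left(-37\right) 34} = \frac{6580}{-2516} = 6580 \left(- \frac{1}{2516}\right) = - \frac{1645}{629}$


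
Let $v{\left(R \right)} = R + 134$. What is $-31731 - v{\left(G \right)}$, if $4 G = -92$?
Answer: $-31842$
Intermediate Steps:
$G = -23$ ($G = \frac{1}{4} \left(-92\right) = -23$)
$v{\left(R \right)} = 134 + R$
$-31731 - v{\left(G \right)} = -31731 - \left(134 - 23\right) = -31731 - 111 = -31842$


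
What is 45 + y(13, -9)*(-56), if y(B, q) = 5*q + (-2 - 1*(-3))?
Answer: 2509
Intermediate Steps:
y(B, q) = 1 + 5*q (y(B, q) = 5*q + (-2 + 3) = 5*q + 1 = 1 + 5*q)
45 + y(13, -9)*(-56) = 45 + (1 + 5*(-9))*(-56) = 45 + (1 - 45)*(-56) = 45 - 44*(-56) = 45 + 2464 = 2509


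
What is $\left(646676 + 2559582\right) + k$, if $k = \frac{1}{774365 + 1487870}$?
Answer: $\frac{7253309066631}{2262235} \approx 3.2063 \cdot 10^{6}$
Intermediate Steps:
$k = \frac{1}{2262235} \approx 4.4204 \cdot 10^{-7}$
$\left(646676 + 2559582\right) + k = \left(646676 + 2559582\right) + \frac{1}{2262235} = 3206258 + \frac{1}{2262235} = \frac{7253309066631}{2262235}$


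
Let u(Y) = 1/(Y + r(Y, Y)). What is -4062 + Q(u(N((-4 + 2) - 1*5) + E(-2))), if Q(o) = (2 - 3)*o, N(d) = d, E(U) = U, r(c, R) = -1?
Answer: -40619/10 ≈ -4061.9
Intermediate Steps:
u(Y) = 1/(-1 + Y) (u(Y) = 1/(Y - 1) = 1/(-1 + Y))
Q(o) = -o
-4062 + Q(u(N((-4 + 2) - 1*5) + E(-2))) = -4062 - 1/(-1 + (((-4 + 2) - 1*5) - 2)) = -4062 - 1/(-1 + ((-2 - 5) - 2)) = -4062 - 1/(-1 + (-7 - 2)) = -4062 - 1/(-1 - 9) = -4062 - 1/(-10) = -4062 - 1*(-1/10) = -4062 + 1/10 = -40619/10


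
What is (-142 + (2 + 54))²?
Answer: 7396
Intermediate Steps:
(-142 + (2 + 54))² = (-142 + 56)² = (-86)² = 7396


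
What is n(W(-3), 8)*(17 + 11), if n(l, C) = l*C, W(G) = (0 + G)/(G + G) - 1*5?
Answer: -1008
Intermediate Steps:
W(G) = -9/2 (W(G) = G/((2*G)) - 5 = G*(1/(2*G)) - 5 = ½ - 5 = -9/2)
n(l, C) = C*l
n(W(-3), 8)*(17 + 11) = (8*(-9/2))*(17 + 11) = -36*28 = -1008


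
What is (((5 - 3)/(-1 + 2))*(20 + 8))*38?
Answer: 2128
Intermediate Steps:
(((5 - 3)/(-1 + 2))*(20 + 8))*38 = ((2/1)*28)*38 = ((2*1)*28)*38 = (2*28)*38 = 56*38 = 2128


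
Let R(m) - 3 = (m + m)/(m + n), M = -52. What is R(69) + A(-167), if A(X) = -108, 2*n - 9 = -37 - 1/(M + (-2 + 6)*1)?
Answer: -541257/5281 ≈ -102.49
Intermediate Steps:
n = -1343/96 (n = 9/2 + (-37 - 1/(-52 + (-2 + 6)*1))/2 = 9/2 + (-37 - 1/(-52 + 4*1))/2 = 9/2 + (-37 - 1/(-52 + 4))/2 = 9/2 + (-37 - 1/(-48))/2 = 9/2 + (-37 - 1*(-1/48))/2 = 9/2 + (-37 + 1/48)/2 = 9/2 + (1/2)*(-1775/48) = 9/2 - 1775/96 = -1343/96 ≈ -13.990)
R(m) = 3 + 2*m/(-1343/96 + m) (R(m) = 3 + (m + m)/(m - 1343/96) = 3 + (2*m)/(-1343/96 + m) = 3 + 2*m/(-1343/96 + m))
R(69) + A(-167) = 3*(-1343 + 160*69)/(-1343 + 96*69) - 108 = 3*(-1343 + 11040)/(-1343 + 6624) - 108 = 3*9697/5281 - 108 = 3*(1/5281)*9697 - 108 = 29091/5281 - 108 = -541257/5281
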